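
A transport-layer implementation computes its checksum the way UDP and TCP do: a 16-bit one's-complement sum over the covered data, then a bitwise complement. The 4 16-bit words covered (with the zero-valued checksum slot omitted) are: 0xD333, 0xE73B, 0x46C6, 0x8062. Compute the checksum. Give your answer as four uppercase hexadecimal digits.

7E67

One's-complement addition (fold any carry out of bit 15 back into bit 0):
  0xD333 + 0xE73B = 0x1BA6E → wrap carry → 0xBA6F
  0xBA6F + 0x46C6 = 0x10135 → wrap carry → 0x0136
  0x0136 + 0x8062 = 0x08198
One's-complement sum = 0x8198.
Checksum = ~0x8198 & 0xFFFF = 0x7E67.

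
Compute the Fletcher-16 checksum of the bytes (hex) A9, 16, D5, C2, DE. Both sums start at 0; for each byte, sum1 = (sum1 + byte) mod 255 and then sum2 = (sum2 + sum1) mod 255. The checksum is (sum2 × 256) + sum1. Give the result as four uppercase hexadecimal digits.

Running sums (mod 255):
  after byte 0 (A9): sum1=169, sum2=169
  after byte 1 (16): sum1=191, sum2=105
  after byte 2 (D5): sum1=149, sum2=254
  after byte 3 (C2): sum1=88, sum2=87
  after byte 4 (DE): sum1=55, sum2=142
Checksum = sum2·256 + sum1 = 142·256 + 55 = 36407 = 0x8E37.

8E37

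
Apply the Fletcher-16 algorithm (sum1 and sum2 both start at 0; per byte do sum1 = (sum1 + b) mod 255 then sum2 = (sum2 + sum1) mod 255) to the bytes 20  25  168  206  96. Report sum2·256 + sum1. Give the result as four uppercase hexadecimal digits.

C005

Running sums (mod 255):
  after byte 0 (20): sum1=20, sum2=20
  after byte 1 (25): sum1=45, sum2=65
  after byte 2 (168): sum1=213, sum2=23
  after byte 3 (206): sum1=164, sum2=187
  after byte 4 (96): sum1=5, sum2=192
Checksum = sum2·256 + sum1 = 192·256 + 5 = 49157 = 0xC005.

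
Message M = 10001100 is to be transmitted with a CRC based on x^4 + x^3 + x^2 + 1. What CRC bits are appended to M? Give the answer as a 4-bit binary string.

0010

Append 4 zeros: 100011000000. Divide by 11101 (XOR where the leading bit is 1):
  pos 0: 10001 XOR 11101 = 01100
  pos 1: 11001 XOR 11101 = 00100
  pos 3: 10000 XOR 11101 = 01101
  pos 4: 11010 XOR 11101 = 00111
  pos 6: 11100 XOR 11101 = 00001
Remainder (last 4 bits) = 0010. This is the CRC / FCS.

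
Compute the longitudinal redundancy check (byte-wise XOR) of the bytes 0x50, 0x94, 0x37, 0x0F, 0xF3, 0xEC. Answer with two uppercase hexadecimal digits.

XOR the bytes together:
  start with 0x50
  0x50 ⊕ 0x94 = 0xC4
  0xC4 ⊕ 0x37 = 0xF3
  0xF3 ⊕ 0x0F = 0xFC
  0xFC ⊕ 0xF3 = 0x0F
  0x0F ⊕ 0xEC = 0xE3

E3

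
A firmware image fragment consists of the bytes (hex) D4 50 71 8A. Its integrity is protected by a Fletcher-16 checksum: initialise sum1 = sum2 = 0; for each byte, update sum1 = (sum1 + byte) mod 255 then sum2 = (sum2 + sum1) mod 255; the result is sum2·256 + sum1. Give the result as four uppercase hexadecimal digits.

Running sums (mod 255):
  after byte 0 (D4): sum1=212, sum2=212
  after byte 1 (50): sum1=37, sum2=249
  after byte 2 (71): sum1=150, sum2=144
  after byte 3 (8A): sum1=33, sum2=177
Checksum = sum2·256 + sum1 = 177·256 + 33 = 45345 = 0xB121.

B121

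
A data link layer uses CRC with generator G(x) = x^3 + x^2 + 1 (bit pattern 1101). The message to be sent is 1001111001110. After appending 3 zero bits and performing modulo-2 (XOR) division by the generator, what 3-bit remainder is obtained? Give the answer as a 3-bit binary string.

Append 3 zeros: 1001111001110000. Divide by 1101 (XOR where the leading bit is 1):
  pos 0: 1001 XOR 1101 = 0100
  pos 1: 1001 XOR 1101 = 0100
  pos 2: 1001 XOR 1101 = 0100
  pos 3: 1001 XOR 1101 = 0100
  pos 4: 1000 XOR 1101 = 0101
  pos 5: 1010 XOR 1101 = 0111
  pos 6: 1111 XOR 1101 = 0010
  pos 8: 1011 XOR 1101 = 0110
  pos 9: 1100 XOR 1101 = 0001
  pos 12: 1000 XOR 1101 = 0101
Remainder (last 3 bits) = 101. This is the CRC / FCS.

101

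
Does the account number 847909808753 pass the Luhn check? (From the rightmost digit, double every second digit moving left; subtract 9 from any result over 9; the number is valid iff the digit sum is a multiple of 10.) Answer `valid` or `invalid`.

invalid

From the right, keep odd positions and double even positions (subtract 9 from any doubled value over 9):
  doubled (positions 2,4,...): 1 7 7 0 5 7 → sum 27
  kept (positions 1,3,...): 3 7 0 9 9 4 → sum 32
Total = 59.
59 mod 10 = 9, so the number is invalid.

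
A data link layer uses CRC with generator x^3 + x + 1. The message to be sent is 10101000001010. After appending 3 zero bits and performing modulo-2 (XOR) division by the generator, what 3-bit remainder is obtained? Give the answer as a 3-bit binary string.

001

Append 3 zeros: 10101000001010000. Divide by 1011 (XOR where the leading bit is 1):
  pos 0: 1010 XOR 1011 = 0001
  pos 3: 1100 XOR 1011 = 0111
  pos 4: 1110 XOR 1011 = 0101
  pos 5: 1010 XOR 1011 = 0001
  pos 8: 1010 XOR 1011 = 0001
  pos 11: 1100 XOR 1011 = 0111
  pos 12: 1110 XOR 1011 = 0101
  pos 13: 1010 XOR 1011 = 0001
Remainder (last 3 bits) = 001. This is the CRC / FCS.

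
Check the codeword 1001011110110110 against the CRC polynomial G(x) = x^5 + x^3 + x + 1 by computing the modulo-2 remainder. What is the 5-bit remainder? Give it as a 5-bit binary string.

00000

Modulo-2 division of 1001011110110110 by 101011:
  pos 0: 100101 XOR 101011 = 001110
  pos 2: 111011 XOR 101011 = 010000
  pos 3: 100001 XOR 101011 = 001010
  pos 5: 101001 XOR 101011 = 000010
  pos 9: 101011 XOR 101011 = 000000
Remainder = 00000 (zero — the frame passes the CRC check).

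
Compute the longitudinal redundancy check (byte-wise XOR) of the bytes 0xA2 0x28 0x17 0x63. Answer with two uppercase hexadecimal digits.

XOR the bytes together:
  start with 0xA2
  0xA2 ⊕ 0x28 = 0x8A
  0x8A ⊕ 0x17 = 0x9D
  0x9D ⊕ 0x63 = 0xFE

FE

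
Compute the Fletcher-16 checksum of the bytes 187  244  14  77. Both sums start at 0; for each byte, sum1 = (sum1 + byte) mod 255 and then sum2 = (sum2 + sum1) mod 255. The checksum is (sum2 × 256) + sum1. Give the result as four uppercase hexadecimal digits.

370C

Running sums (mod 255):
  after byte 0 (187): sum1=187, sum2=187
  after byte 1 (244): sum1=176, sum2=108
  after byte 2 (14): sum1=190, sum2=43
  after byte 3 (77): sum1=12, sum2=55
Checksum = sum2·256 + sum1 = 55·256 + 12 = 14092 = 0x370C.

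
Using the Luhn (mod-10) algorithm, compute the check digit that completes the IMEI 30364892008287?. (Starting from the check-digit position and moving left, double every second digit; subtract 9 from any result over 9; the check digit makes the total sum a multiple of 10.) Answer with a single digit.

Partial digits right→left: 7 8 2 8 0 0 2 9 8 4 6 3 0 3
Double every second digit counting from the check-digit position (so the 1st, 3rd, 5th, ... of the partial from the right).
  doubled (with −9 where >9): 5 4 0 4 7 3 0 → sum 23
  kept as-is: 8 8 0 9 4 3 3 → sum 35
Total = 23 + 35 = 58.
Check digit = (10 − (58 mod 10)) mod 10 = 2.

2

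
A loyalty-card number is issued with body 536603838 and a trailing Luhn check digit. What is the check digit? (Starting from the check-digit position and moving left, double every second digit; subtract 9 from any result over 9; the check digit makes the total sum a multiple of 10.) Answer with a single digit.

Partial digits right→left: 8 3 8 3 0 6 6 3 5
Double every second digit counting from the check-digit position (so the 1st, 3rd, 5th, ... of the partial from the right).
  doubled (with −9 where >9): 7 7 0 3 1 → sum 18
  kept as-is: 3 3 6 3 → sum 15
Total = 18 + 15 = 33.
Check digit = (10 − (33 mod 10)) mod 10 = 7.

7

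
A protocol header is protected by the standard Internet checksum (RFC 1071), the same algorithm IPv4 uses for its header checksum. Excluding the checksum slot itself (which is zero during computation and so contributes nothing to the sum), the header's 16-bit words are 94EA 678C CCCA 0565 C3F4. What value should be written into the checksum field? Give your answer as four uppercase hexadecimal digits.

6D64

One's-complement addition (fold any carry out of bit 15 back into bit 0):
  0x94EA + 0x678C = 0x0FC76
  0xFC76 + 0xCCCA = 0x1C940 → wrap carry → 0xC941
  0xC941 + 0x0565 = 0x0CEA6
  0xCEA6 + 0xC3F4 = 0x1929A → wrap carry → 0x929B
One's-complement sum = 0x929B.
Checksum = ~0x929B & 0xFFFF = 0x6D64.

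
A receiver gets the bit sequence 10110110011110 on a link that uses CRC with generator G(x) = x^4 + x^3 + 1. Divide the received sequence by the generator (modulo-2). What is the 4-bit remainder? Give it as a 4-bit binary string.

Modulo-2 division of 10110110011110 by 11001:
  pos 0: 10110 XOR 11001 = 01111
  pos 1: 11111 XOR 11001 = 00110
  pos 3: 11010 XOR 11001 = 00011
  pos 6: 11011 XOR 11001 = 00010
  pos 9: 10110 XOR 11001 = 01111
Remainder = 1111 (nonzero — an error is detected).

1111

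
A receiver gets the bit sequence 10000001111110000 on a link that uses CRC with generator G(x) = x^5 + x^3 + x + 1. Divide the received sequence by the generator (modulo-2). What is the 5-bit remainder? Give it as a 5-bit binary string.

11010

Modulo-2 division of 10000001111110000 by 101011:
  pos 0: 100000 XOR 101011 = 001011
  pos 2: 101101 XOR 101011 = 000110
  pos 5: 110111 XOR 101011 = 011100
  pos 6: 111001 XOR 101011 = 010010
  pos 7: 100101 XOR 101011 = 001110
  pos 9: 111000 XOR 101011 = 010011
  pos 10: 100110 XOR 101011 = 001101
Remainder = 11010 (nonzero — an error is detected).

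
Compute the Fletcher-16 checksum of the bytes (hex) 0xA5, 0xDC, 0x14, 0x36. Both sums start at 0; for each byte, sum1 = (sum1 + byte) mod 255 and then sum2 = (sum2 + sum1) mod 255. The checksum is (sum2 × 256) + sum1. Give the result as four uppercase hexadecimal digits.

8BCC

Running sums (mod 255):
  after byte 0 (0xA5): sum1=165, sum2=165
  after byte 1 (0xDC): sum1=130, sum2=40
  after byte 2 (0x14): sum1=150, sum2=190
  after byte 3 (0x36): sum1=204, sum2=139
Checksum = sum2·256 + sum1 = 139·256 + 204 = 35788 = 0x8BCC.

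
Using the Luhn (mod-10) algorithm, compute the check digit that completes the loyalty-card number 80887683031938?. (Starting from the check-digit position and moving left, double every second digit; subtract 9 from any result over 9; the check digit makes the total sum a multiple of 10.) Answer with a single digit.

7

Partial digits right→left: 8 3 9 1 3 0 3 8 6 7 8 8 0 8
Double every second digit counting from the check-digit position (so the 1st, 3rd, 5th, ... of the partial from the right).
  doubled (with −9 where >9): 7 9 6 6 3 7 0 → sum 38
  kept as-is: 3 1 0 8 7 8 8 → sum 35
Total = 38 + 35 = 73.
Check digit = (10 − (73 mod 10)) mod 10 = 7.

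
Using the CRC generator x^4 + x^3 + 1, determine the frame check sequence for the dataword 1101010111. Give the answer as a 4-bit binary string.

Append 4 zeros: 11010101110000. Divide by 11001 (XOR where the leading bit is 1):
  pos 0: 11010 XOR 11001 = 00011
  pos 3: 11101 XOR 11001 = 00100
  pos 5: 10011 XOR 11001 = 01010
  pos 6: 10100 XOR 11001 = 01101
  pos 7: 11010 XOR 11001 = 00011
Remainder (last 4 bits) = 1100. This is the CRC / FCS.

1100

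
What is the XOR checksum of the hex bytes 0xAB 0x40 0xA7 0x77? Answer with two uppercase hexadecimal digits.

XOR the bytes together:
  start with 0xAB
  0xAB ⊕ 0x40 = 0xEB
  0xEB ⊕ 0xA7 = 0x4C
  0x4C ⊕ 0x77 = 0x3B

3B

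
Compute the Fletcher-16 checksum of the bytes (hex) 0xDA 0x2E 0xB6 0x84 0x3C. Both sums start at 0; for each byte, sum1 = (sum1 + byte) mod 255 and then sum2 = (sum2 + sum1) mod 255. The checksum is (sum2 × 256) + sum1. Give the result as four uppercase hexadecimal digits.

6880

Running sums (mod 255):
  after byte 0 (0xDA): sum1=218, sum2=218
  after byte 1 (0x2E): sum1=9, sum2=227
  after byte 2 (0xB6): sum1=191, sum2=163
  after byte 3 (0x84): sum1=68, sum2=231
  after byte 4 (0x3C): sum1=128, sum2=104
Checksum = sum2·256 + sum1 = 104·256 + 128 = 26752 = 0x6880.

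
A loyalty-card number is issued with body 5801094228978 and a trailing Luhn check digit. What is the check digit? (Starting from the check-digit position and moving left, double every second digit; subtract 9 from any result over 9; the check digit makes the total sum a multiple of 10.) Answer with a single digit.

6

Partial digits right→left: 8 7 9 8 2 2 4 9 0 1 0 8 5
Double every second digit counting from the check-digit position (so the 1st, 3rd, 5th, ... of the partial from the right).
  doubled (with −9 where >9): 7 9 4 8 0 0 1 → sum 29
  kept as-is: 7 8 2 9 1 8 → sum 35
Total = 29 + 35 = 64.
Check digit = (10 − (64 mod 10)) mod 10 = 6.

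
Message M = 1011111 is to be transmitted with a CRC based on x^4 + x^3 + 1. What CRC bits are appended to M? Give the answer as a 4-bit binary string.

1110

Append 4 zeros: 10111110000. Divide by 11001 (XOR where the leading bit is 1):
  pos 0: 10111 XOR 11001 = 01110
  pos 1: 11101 XOR 11001 = 00100
  pos 3: 10010 XOR 11001 = 01011
  pos 4: 10110 XOR 11001 = 01111
  pos 5: 11110 XOR 11001 = 00111
Remainder (last 4 bits) = 1110. This is the CRC / FCS.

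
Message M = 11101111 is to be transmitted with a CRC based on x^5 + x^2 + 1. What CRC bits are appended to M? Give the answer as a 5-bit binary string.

01110

Append 5 zeros: 1110111100000. Divide by 100101 (XOR where the leading bit is 1):
  pos 0: 111011 XOR 100101 = 011110
  pos 1: 111101 XOR 100101 = 011000
  pos 2: 110001 XOR 100101 = 010100
  pos 3: 101000 XOR 100101 = 001101
  pos 5: 110100 XOR 100101 = 010001
  pos 6: 100010 XOR 100101 = 000111
Remainder (last 5 bits) = 01110. This is the CRC / FCS.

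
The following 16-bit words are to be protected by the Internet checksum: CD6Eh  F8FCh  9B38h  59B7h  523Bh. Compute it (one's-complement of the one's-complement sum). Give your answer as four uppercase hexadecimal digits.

F268

One's-complement addition (fold any carry out of bit 15 back into bit 0):
  0xCD6E + 0xF8FC = 0x1C66A → wrap carry → 0xC66B
  0xC66B + 0x9B38 = 0x161A3 → wrap carry → 0x61A4
  0x61A4 + 0x59B7 = 0x0BB5B
  0xBB5B + 0x523B = 0x10D96 → wrap carry → 0x0D97
One's-complement sum = 0x0D97.
Checksum = ~0x0D97 & 0xFFFF = 0xF268.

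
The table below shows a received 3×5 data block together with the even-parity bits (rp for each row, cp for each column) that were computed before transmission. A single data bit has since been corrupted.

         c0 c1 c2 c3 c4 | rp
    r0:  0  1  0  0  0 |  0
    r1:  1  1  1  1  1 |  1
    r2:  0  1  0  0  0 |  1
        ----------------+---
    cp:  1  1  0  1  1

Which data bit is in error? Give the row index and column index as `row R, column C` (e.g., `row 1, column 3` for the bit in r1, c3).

Recompute each row's even parity and compare to rp:
  r0: data parity 1, sent rp 0 → mismatch
  r1: data parity 1, sent rp 1 → ok
  r2: data parity 1, sent rp 1 → ok
Recompute each column's even parity and compare to cp:
  c0: data parity 1, sent cp 1 → ok
  c1: data parity 1, sent cp 1 → ok
  c2: data parity 1, sent cp 0 → mismatch
  c3: data parity 1, sent cp 1 → ok
  c4: data parity 1, sent cp 1 → ok
Exactly one row (r0) and one column (c2) fail → the flipped bit is at their intersection.

row 0, column 2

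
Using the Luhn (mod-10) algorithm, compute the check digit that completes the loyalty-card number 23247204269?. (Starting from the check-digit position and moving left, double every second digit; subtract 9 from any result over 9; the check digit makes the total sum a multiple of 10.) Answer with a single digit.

Partial digits right→left: 9 6 2 4 0 2 7 4 2 3 2
Double every second digit counting from the check-digit position (so the 1st, 3rd, 5th, ... of the partial from the right).
  doubled (with −9 where >9): 9 4 0 5 4 4 → sum 26
  kept as-is: 6 4 2 4 3 → sum 19
Total = 26 + 19 = 45.
Check digit = (10 − (45 mod 10)) mod 10 = 5.

5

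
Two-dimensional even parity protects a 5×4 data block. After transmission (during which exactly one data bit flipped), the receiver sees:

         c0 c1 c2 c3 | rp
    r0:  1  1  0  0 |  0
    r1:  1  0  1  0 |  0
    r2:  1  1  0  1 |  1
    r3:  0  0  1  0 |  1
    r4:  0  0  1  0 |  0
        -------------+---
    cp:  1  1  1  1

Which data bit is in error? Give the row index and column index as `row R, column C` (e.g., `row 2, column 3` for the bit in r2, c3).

Recompute each row's even parity and compare to rp:
  r0: data parity 0, sent rp 0 → ok
  r1: data parity 0, sent rp 0 → ok
  r2: data parity 1, sent rp 1 → ok
  r3: data parity 1, sent rp 1 → ok
  r4: data parity 1, sent rp 0 → mismatch
Recompute each column's even parity and compare to cp:
  c0: data parity 1, sent cp 1 → ok
  c1: data parity 0, sent cp 1 → mismatch
  c2: data parity 1, sent cp 1 → ok
  c3: data parity 1, sent cp 1 → ok
Exactly one row (r4) and one column (c1) fail → the flipped bit is at their intersection.

row 4, column 1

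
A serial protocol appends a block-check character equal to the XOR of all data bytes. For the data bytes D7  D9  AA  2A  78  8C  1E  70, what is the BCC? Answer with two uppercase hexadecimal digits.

XOR the bytes together:
  start with 0xD7
  0xD7 ⊕ 0xD9 = 0x0E
  0x0E ⊕ 0xAA = 0xA4
  0xA4 ⊕ 0x2A = 0x8E
  0x8E ⊕ 0x78 = 0xF6
  0xF6 ⊕ 0x8C = 0x7A
  0x7A ⊕ 0x1E = 0x64
  0x64 ⊕ 0x70 = 0x14

14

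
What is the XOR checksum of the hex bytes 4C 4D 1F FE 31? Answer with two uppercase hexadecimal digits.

XOR the bytes together:
  start with 0x4C
  0x4C ⊕ 0x4D = 0x01
  0x01 ⊕ 0x1F = 0x1E
  0x1E ⊕ 0xFE = 0xE0
  0xE0 ⊕ 0x31 = 0xD1

D1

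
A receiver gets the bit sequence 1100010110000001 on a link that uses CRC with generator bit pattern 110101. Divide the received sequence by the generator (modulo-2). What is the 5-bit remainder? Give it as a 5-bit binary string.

Modulo-2 division of 1100010110000001 by 110101:
  pos 0: 110001 XOR 110101 = 000100
  pos 3: 100011 XOR 110101 = 010110
  pos 4: 101100 XOR 110101 = 011001
  pos 5: 110010 XOR 110101 = 000111
  pos 8: 111000 XOR 110101 = 001101
  pos 10: 110101 XOR 110101 = 000000
Remainder = 00000 (zero — the frame passes the CRC check).

00000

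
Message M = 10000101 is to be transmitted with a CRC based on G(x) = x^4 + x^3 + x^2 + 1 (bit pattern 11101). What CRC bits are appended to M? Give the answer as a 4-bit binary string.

Append 4 zeros: 100001010000. Divide by 11101 (XOR where the leading bit is 1):
  pos 0: 10000 XOR 11101 = 01101
  pos 1: 11011 XOR 11101 = 00110
  pos 3: 11001 XOR 11101 = 00100
  pos 5: 10000 XOR 11101 = 01101
  pos 6: 11010 XOR 11101 = 00111
Remainder (last 4 bits) = 1110. This is the CRC / FCS.

1110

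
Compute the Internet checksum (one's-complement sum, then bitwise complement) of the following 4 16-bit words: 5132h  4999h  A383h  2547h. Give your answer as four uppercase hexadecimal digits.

9C69

One's-complement addition (fold any carry out of bit 15 back into bit 0):
  0x5132 + 0x4999 = 0x09ACB
  0x9ACB + 0xA383 = 0x13E4E → wrap carry → 0x3E4F
  0x3E4F + 0x2547 = 0x06396
One's-complement sum = 0x6396.
Checksum = ~0x6396 & 0xFFFF = 0x9C69.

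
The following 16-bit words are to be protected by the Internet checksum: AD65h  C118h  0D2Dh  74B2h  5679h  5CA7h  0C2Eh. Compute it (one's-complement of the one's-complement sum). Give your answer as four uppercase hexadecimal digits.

5053

One's-complement addition (fold any carry out of bit 15 back into bit 0):
  0xAD65 + 0xC118 = 0x16E7D → wrap carry → 0x6E7E
  0x6E7E + 0x0D2D = 0x07BAB
  0x7BAB + 0x74B2 = 0x0F05D
  0xF05D + 0x5679 = 0x146D6 → wrap carry → 0x46D7
  0x46D7 + 0x5CA7 = 0x0A37E
  0xA37E + 0x0C2E = 0x0AFAC
One's-complement sum = 0xAFAC.
Checksum = ~0xAFAC & 0xFFFF = 0x5053.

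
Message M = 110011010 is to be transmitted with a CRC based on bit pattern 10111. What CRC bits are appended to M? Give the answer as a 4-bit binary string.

Append 4 zeros: 1100110100000. Divide by 10111 (XOR where the leading bit is 1):
  pos 0: 11001 XOR 10111 = 01110
  pos 1: 11101 XOR 10111 = 01010
  pos 2: 10100 XOR 10111 = 00011
  pos 5: 11100 XOR 10111 = 01011
  pos 6: 10110 XOR 10111 = 00001
Remainder (last 4 bits) = 0100. This is the CRC / FCS.

0100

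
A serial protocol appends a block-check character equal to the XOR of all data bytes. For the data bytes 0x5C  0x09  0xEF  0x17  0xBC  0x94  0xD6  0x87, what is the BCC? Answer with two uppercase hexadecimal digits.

D4

XOR the bytes together:
  start with 0x5C
  0x5C ⊕ 0x09 = 0x55
  0x55 ⊕ 0xEF = 0xBA
  0xBA ⊕ 0x17 = 0xAD
  0xAD ⊕ 0xBC = 0x11
  0x11 ⊕ 0x94 = 0x85
  0x85 ⊕ 0xD6 = 0x53
  0x53 ⊕ 0x87 = 0xD4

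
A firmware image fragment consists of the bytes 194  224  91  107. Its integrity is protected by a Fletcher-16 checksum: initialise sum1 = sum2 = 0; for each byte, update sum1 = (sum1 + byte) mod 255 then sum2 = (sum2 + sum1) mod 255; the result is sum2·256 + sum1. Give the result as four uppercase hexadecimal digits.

Running sums (mod 255):
  after byte 0 (194): sum1=194, sum2=194
  after byte 1 (224): sum1=163, sum2=102
  after byte 2 (91): sum1=254, sum2=101
  after byte 3 (107): sum1=106, sum2=207
Checksum = sum2·256 + sum1 = 207·256 + 106 = 53098 = 0xCF6A.

CF6A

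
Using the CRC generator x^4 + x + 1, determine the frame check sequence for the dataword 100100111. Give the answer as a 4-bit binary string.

1100

Append 4 zeros: 1001001110000. Divide by 10011 (XOR where the leading bit is 1):
  pos 0: 10010 XOR 10011 = 00001
  pos 4: 10111 XOR 10011 = 00100
  pos 6: 10000 XOR 10011 = 00011
Remainder (last 4 bits) = 1100. This is the CRC / FCS.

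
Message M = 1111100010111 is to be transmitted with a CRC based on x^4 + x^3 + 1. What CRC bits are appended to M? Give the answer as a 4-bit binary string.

Append 4 zeros: 11111000101110000. Divide by 11001 (XOR where the leading bit is 1):
  pos 0: 11111 XOR 11001 = 00110
  pos 2: 11000 XOR 11001 = 00001
  pos 6: 10101 XOR 11001 = 01100
  pos 7: 11001 XOR 11001 = 00000
  pos 12: 10000 XOR 11001 = 01001
Remainder (last 4 bits) = 1001. This is the CRC / FCS.

1001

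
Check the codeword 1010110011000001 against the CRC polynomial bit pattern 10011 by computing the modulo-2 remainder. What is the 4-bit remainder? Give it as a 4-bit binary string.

Modulo-2 division of 1010110011000001 by 10011:
  pos 0: 10101 XOR 10011 = 00110
  pos 2: 11010 XOR 10011 = 01001
  pos 3: 10010 XOR 10011 = 00001
  pos 7: 11100 XOR 10011 = 01111
  pos 8: 11110 XOR 10011 = 01101
  pos 9: 11010 XOR 10011 = 01001
  pos 10: 10010 XOR 10011 = 00001
Remainder = 0011 (nonzero — an error is detected).

0011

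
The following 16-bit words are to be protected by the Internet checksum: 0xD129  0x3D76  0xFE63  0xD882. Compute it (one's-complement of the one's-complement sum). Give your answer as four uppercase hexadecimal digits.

1A79

One's-complement addition (fold any carry out of bit 15 back into bit 0):
  0xD129 + 0x3D76 = 0x10E9F → wrap carry → 0x0EA0
  0x0EA0 + 0xFE63 = 0x10D03 → wrap carry → 0x0D04
  0x0D04 + 0xD882 = 0x0E586
One's-complement sum = 0xE586.
Checksum = ~0xE586 & 0xFFFF = 0x1A79.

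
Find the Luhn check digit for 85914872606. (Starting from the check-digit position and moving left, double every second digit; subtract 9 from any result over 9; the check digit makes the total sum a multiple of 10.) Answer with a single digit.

Partial digits right→left: 6 0 6 2 7 8 4 1 9 5 8
Double every second digit counting from the check-digit position (so the 1st, 3rd, 5th, ... of the partial from the right).
  doubled (with −9 where >9): 3 3 5 8 9 7 → sum 35
  kept as-is: 0 2 8 1 5 → sum 16
Total = 35 + 16 = 51.
Check digit = (10 − (51 mod 10)) mod 10 = 9.

9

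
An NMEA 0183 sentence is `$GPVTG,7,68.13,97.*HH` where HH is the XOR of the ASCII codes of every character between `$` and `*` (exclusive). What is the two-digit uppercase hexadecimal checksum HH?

4B

XOR the ASCII codes of the payload characters:
  'G' = 0x47 → acc = 0x47
  'P' = 0x50 → acc = 0x17
  'V' = 0x56 → acc = 0x41
  'T' = 0x54 → acc = 0x15
  'G' = 0x47 → acc = 0x52
  ',' = 0x2C → acc = 0x7E
  '7' = 0x37 → acc = 0x49
  ',' = 0x2C → acc = 0x65
  '6' = 0x36 → acc = 0x53
  '8' = 0x38 → acc = 0x6B
  '.' = 0x2E → acc = 0x45
  '1' = 0x31 → acc = 0x74
  '3' = 0x33 → acc = 0x47
  ',' = 0x2C → acc = 0x6B
  '9' = 0x39 → acc = 0x52
  '7' = 0x37 → acc = 0x65
  '.' = 0x2E → acc = 0x4B
Checksum = 0x4B.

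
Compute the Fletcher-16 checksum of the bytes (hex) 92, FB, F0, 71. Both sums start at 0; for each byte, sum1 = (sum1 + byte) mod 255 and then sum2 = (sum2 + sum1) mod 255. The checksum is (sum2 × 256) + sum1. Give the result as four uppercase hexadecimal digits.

Running sums (mod 255):
  after byte 0 (92): sum1=146, sum2=146
  after byte 1 (FB): sum1=142, sum2=33
  after byte 2 (F0): sum1=127, sum2=160
  after byte 3 (71): sum1=240, sum2=145
Checksum = sum2·256 + sum1 = 145·256 + 240 = 37360 = 0x91F0.

91F0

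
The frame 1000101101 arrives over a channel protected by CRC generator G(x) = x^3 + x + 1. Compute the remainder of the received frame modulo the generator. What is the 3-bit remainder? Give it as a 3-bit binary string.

101

Modulo-2 division of 1000101101 by 1011:
  pos 0: 1000 XOR 1011 = 0011
  pos 2: 1110 XOR 1011 = 0101
  pos 3: 1011 XOR 1011 = 0000
Remainder = 101 (nonzero — an error is detected).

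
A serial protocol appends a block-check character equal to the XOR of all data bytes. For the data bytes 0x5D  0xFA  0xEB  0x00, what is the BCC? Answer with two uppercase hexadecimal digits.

4C

XOR the bytes together:
  start with 0x5D
  0x5D ⊕ 0xFA = 0xA7
  0xA7 ⊕ 0xEB = 0x4C
  0x4C ⊕ 0x00 = 0x4C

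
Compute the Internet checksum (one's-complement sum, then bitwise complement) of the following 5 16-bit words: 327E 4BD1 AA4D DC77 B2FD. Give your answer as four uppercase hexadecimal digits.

One's-complement addition (fold any carry out of bit 15 back into bit 0):
  0x327E + 0x4BD1 = 0x07E4F
  0x7E4F + 0xAA4D = 0x1289C → wrap carry → 0x289D
  0x289D + 0xDC77 = 0x10514 → wrap carry → 0x0515
  0x0515 + 0xB2FD = 0x0B812
One's-complement sum = 0xB812.
Checksum = ~0xB812 & 0xFFFF = 0x47ED.

47ED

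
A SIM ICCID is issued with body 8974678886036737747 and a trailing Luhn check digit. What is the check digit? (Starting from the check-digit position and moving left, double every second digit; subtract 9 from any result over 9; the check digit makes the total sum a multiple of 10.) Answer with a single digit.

Partial digits right→left: 7 4 7 7 3 7 6 3 0 6 8 8 8 7 6 4 7 9 8
Double every second digit counting from the check-digit position (so the 1st, 3rd, 5th, ... of the partial from the right).
  doubled (with −9 where >9): 5 5 6 3 0 7 7 3 5 7 → sum 48
  kept as-is: 4 7 7 3 6 8 7 4 9 → sum 55
Total = 48 + 55 = 103.
Check digit = (10 − (103 mod 10)) mod 10 = 7.

7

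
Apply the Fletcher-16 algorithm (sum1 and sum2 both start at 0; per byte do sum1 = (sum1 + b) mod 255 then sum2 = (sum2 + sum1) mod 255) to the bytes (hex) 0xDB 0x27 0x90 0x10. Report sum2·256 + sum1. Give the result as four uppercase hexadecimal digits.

Running sums (mod 255):
  after byte 0 (0xDB): sum1=219, sum2=219
  after byte 1 (0x27): sum1=3, sum2=222
  after byte 2 (0x90): sum1=147, sum2=114
  after byte 3 (0x10): sum1=163, sum2=22
Checksum = sum2·256 + sum1 = 22·256 + 163 = 5795 = 0x16A3.

16A3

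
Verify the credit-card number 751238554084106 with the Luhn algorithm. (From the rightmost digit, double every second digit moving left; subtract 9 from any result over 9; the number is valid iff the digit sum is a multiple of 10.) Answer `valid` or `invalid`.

From the right, keep odd positions and double even positions (subtract 9 from any doubled value over 9):
  doubled (positions 2,4,...): 0 8 0 1 7 4 1 → sum 21
  kept (positions 1,3,...): 6 1 8 4 5 3 1 7 → sum 35
Total = 56.
56 mod 10 = 6, so the number is invalid.

invalid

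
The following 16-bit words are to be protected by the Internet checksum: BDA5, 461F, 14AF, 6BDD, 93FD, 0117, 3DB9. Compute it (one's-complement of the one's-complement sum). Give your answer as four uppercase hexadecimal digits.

A8E0

One's-complement addition (fold any carry out of bit 15 back into bit 0):
  0xBDA5 + 0x461F = 0x103C4 → wrap carry → 0x03C5
  0x03C5 + 0x14AF = 0x01874
  0x1874 + 0x6BDD = 0x08451
  0x8451 + 0x93FD = 0x1184E → wrap carry → 0x184F
  0x184F + 0x0117 = 0x01966
  0x1966 + 0x3DB9 = 0x0571F
One's-complement sum = 0x571F.
Checksum = ~0x571F & 0xFFFF = 0xA8E0.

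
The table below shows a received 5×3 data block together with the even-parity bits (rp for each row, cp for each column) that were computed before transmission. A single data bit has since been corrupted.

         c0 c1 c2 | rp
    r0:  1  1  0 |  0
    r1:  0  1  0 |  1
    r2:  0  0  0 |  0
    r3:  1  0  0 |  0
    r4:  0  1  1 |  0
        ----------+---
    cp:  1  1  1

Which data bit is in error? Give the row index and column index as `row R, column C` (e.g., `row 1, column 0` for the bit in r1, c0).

Recompute each row's even parity and compare to rp:
  r0: data parity 0, sent rp 0 → ok
  r1: data parity 1, sent rp 1 → ok
  r2: data parity 0, sent rp 0 → ok
  r3: data parity 1, sent rp 0 → mismatch
  r4: data parity 0, sent rp 0 → ok
Recompute each column's even parity and compare to cp:
  c0: data parity 0, sent cp 1 → mismatch
  c1: data parity 1, sent cp 1 → ok
  c2: data parity 1, sent cp 1 → ok
Exactly one row (r3) and one column (c0) fail → the flipped bit is at their intersection.

row 3, column 0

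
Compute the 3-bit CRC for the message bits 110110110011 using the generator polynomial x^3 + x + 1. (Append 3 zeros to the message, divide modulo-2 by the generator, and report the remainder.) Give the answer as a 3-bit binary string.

111

Append 3 zeros: 110110110011000. Divide by 1011 (XOR where the leading bit is 1):
  pos 0: 1101 XOR 1011 = 0110
  pos 1: 1101 XOR 1011 = 0110
  pos 2: 1100 XOR 1011 = 0111
  pos 3: 1111 XOR 1011 = 0100
  pos 4: 1001 XOR 1011 = 0010
  pos 6: 1000 XOR 1011 = 0011
  pos 8: 1111 XOR 1011 = 0100
  pos 9: 1000 XOR 1011 = 0011
  pos 11: 1100 XOR 1011 = 0111
Remainder (last 3 bits) = 111. This is the CRC / FCS.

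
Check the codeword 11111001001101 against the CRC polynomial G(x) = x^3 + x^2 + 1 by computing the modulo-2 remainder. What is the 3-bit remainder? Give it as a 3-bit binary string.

Modulo-2 division of 11111001001101 by 1101:
  pos 0: 1111 XOR 1101 = 0010
  pos 2: 1010 XOR 1101 = 0111
  pos 3: 1110 XOR 1101 = 0011
  pos 5: 1110 XOR 1101 = 0011
  pos 7: 1101 XOR 1101 = 0000
Remainder = 101 (nonzero — an error is detected).

101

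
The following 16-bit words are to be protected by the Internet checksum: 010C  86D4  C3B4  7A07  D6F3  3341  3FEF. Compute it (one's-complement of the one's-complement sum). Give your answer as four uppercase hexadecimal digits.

One's-complement addition (fold any carry out of bit 15 back into bit 0):
  0x010C + 0x86D4 = 0x087E0
  0x87E0 + 0xC3B4 = 0x14B94 → wrap carry → 0x4B95
  0x4B95 + 0x7A07 = 0x0C59C
  0xC59C + 0xD6F3 = 0x19C8F → wrap carry → 0x9C90
  0x9C90 + 0x3341 = 0x0CFD1
  0xCFD1 + 0x3FEF = 0x10FC0 → wrap carry → 0x0FC1
One's-complement sum = 0x0FC1.
Checksum = ~0x0FC1 & 0xFFFF = 0xF03E.

F03E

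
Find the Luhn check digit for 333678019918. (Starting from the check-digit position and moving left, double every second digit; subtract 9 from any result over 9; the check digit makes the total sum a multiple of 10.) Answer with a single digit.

Partial digits right→left: 8 1 9 9 1 0 8 7 6 3 3 3
Double every second digit counting from the check-digit position (so the 1st, 3rd, 5th, ... of the partial from the right).
  doubled (with −9 where >9): 7 9 2 7 3 6 → sum 34
  kept as-is: 1 9 0 7 3 3 → sum 23
Total = 34 + 23 = 57.
Check digit = (10 − (57 mod 10)) mod 10 = 3.

3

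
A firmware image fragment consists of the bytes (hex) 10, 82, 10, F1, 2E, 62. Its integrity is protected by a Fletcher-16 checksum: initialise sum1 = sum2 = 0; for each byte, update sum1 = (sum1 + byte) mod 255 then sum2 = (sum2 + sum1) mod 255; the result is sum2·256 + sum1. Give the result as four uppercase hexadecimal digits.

Running sums (mod 255):
  after byte 0 (10): sum1=16, sum2=16
  after byte 1 (82): sum1=146, sum2=162
  after byte 2 (10): sum1=162, sum2=69
  after byte 3 (F1): sum1=148, sum2=217
  after byte 4 (2E): sum1=194, sum2=156
  after byte 5 (62): sum1=37, sum2=193
Checksum = sum2·256 + sum1 = 193·256 + 37 = 49445 = 0xC125.

C125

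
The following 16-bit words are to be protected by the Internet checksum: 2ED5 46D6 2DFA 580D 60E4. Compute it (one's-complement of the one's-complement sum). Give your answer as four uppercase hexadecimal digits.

One's-complement addition (fold any carry out of bit 15 back into bit 0):
  0x2ED5 + 0x46D6 = 0x075AB
  0x75AB + 0x2DFA = 0x0A3A5
  0xA3A5 + 0x580D = 0x0FBB2
  0xFBB2 + 0x60E4 = 0x15C96 → wrap carry → 0x5C97
One's-complement sum = 0x5C97.
Checksum = ~0x5C97 & 0xFFFF = 0xA368.

A368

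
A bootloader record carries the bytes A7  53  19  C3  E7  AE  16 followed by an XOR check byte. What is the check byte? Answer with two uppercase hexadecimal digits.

71

XOR the bytes together:
  start with 0xA7
  0xA7 ⊕ 0x53 = 0xF4
  0xF4 ⊕ 0x19 = 0xED
  0xED ⊕ 0xC3 = 0x2E
  0x2E ⊕ 0xE7 = 0xC9
  0xC9 ⊕ 0xAE = 0x67
  0x67 ⊕ 0x16 = 0x71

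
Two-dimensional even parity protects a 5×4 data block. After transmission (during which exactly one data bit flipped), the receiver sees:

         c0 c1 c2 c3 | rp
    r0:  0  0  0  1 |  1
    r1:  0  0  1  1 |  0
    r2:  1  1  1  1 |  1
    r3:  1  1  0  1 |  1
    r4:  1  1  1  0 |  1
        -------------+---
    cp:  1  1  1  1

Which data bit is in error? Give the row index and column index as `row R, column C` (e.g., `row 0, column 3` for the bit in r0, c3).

row 2, column 3

Recompute each row's even parity and compare to rp:
  r0: data parity 1, sent rp 1 → ok
  r1: data parity 0, sent rp 0 → ok
  r2: data parity 0, sent rp 1 → mismatch
  r3: data parity 1, sent rp 1 → ok
  r4: data parity 1, sent rp 1 → ok
Recompute each column's even parity and compare to cp:
  c0: data parity 1, sent cp 1 → ok
  c1: data parity 1, sent cp 1 → ok
  c2: data parity 1, sent cp 1 → ok
  c3: data parity 0, sent cp 1 → mismatch
Exactly one row (r2) and one column (c3) fail → the flipped bit is at their intersection.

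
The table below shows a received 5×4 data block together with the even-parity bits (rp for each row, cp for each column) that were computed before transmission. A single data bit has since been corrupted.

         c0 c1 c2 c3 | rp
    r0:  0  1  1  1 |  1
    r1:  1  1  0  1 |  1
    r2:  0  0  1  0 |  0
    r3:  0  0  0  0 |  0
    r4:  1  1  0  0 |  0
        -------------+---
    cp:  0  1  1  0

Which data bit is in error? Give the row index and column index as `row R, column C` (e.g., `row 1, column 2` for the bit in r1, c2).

row 2, column 2

Recompute each row's even parity and compare to rp:
  r0: data parity 1, sent rp 1 → ok
  r1: data parity 1, sent rp 1 → ok
  r2: data parity 1, sent rp 0 → mismatch
  r3: data parity 0, sent rp 0 → ok
  r4: data parity 0, sent rp 0 → ok
Recompute each column's even parity and compare to cp:
  c0: data parity 0, sent cp 0 → ok
  c1: data parity 1, sent cp 1 → ok
  c2: data parity 0, sent cp 1 → mismatch
  c3: data parity 0, sent cp 0 → ok
Exactly one row (r2) and one column (c2) fail → the flipped bit is at their intersection.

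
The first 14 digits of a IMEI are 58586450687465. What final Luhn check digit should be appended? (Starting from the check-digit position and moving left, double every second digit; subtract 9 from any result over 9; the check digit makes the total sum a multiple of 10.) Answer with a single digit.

2

Partial digits right→left: 5 6 4 7 8 6 0 5 4 6 8 5 8 5
Double every second digit counting from the check-digit position (so the 1st, 3rd, 5th, ... of the partial from the right).
  doubled (with −9 where >9): 1 8 7 0 8 7 7 → sum 38
  kept as-is: 6 7 6 5 6 5 5 → sum 40
Total = 38 + 40 = 78.
Check digit = (10 − (78 mod 10)) mod 10 = 2.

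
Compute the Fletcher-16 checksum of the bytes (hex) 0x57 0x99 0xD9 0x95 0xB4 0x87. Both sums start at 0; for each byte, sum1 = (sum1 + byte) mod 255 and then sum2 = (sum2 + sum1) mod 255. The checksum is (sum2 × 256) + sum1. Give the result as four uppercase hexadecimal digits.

Running sums (mod 255):
  after byte 0 (0x57): sum1=87, sum2=87
  after byte 1 (0x99): sum1=240, sum2=72
  after byte 2 (0xD9): sum1=202, sum2=19
  after byte 3 (0x95): sum1=96, sum2=115
  after byte 4 (0xB4): sum1=21, sum2=136
  after byte 5 (0x87): sum1=156, sum2=37
Checksum = sum2·256 + sum1 = 37·256 + 156 = 9628 = 0x259C.

259C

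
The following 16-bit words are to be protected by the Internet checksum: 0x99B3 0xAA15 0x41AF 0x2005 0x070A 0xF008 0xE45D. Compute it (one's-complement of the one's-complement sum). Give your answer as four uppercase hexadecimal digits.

7F11

One's-complement addition (fold any carry out of bit 15 back into bit 0):
  0x99B3 + 0xAA15 = 0x143C8 → wrap carry → 0x43C9
  0x43C9 + 0x41AF = 0x08578
  0x8578 + 0x2005 = 0x0A57D
  0xA57D + 0x070A = 0x0AC87
  0xAC87 + 0xF008 = 0x19C8F → wrap carry → 0x9C90
  0x9C90 + 0xE45D = 0x180ED → wrap carry → 0x80EE
One's-complement sum = 0x80EE.
Checksum = ~0x80EE & 0xFFFF = 0x7F11.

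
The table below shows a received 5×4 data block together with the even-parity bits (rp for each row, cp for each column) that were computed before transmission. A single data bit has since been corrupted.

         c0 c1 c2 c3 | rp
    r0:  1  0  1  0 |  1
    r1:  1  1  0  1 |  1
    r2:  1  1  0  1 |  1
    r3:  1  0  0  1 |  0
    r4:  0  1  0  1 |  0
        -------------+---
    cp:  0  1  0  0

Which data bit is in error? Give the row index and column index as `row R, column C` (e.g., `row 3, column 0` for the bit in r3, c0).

Recompute each row's even parity and compare to rp:
  r0: data parity 0, sent rp 1 → mismatch
  r1: data parity 1, sent rp 1 → ok
  r2: data parity 1, sent rp 1 → ok
  r3: data parity 0, sent rp 0 → ok
  r4: data parity 0, sent rp 0 → ok
Recompute each column's even parity and compare to cp:
  c0: data parity 0, sent cp 0 → ok
  c1: data parity 1, sent cp 1 → ok
  c2: data parity 1, sent cp 0 → mismatch
  c3: data parity 0, sent cp 0 → ok
Exactly one row (r0) and one column (c2) fail → the flipped bit is at their intersection.

row 0, column 2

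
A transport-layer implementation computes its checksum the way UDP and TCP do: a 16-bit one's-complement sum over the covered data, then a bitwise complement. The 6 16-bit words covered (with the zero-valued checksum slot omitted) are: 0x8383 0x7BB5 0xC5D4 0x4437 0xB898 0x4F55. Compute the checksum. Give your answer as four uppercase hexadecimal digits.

One's-complement addition (fold any carry out of bit 15 back into bit 0):
  0x8383 + 0x7BB5 = 0x0FF38
  0xFF38 + 0xC5D4 = 0x1C50C → wrap carry → 0xC50D
  0xC50D + 0x4437 = 0x10944 → wrap carry → 0x0945
  0x0945 + 0xB898 = 0x0C1DD
  0xC1DD + 0x4F55 = 0x11132 → wrap carry → 0x1133
One's-complement sum = 0x1133.
Checksum = ~0x1133 & 0xFFFF = 0xEECC.

EECC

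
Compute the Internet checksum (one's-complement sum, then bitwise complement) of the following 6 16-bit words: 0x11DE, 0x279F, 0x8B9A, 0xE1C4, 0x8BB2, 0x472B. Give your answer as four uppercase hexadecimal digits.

8645

One's-complement addition (fold any carry out of bit 15 back into bit 0):
  0x11DE + 0x279F = 0x0397D
  0x397D + 0x8B9A = 0x0C517
  0xC517 + 0xE1C4 = 0x1A6DB → wrap carry → 0xA6DC
  0xA6DC + 0x8BB2 = 0x1328E → wrap carry → 0x328F
  0x328F + 0x472B = 0x079BA
One's-complement sum = 0x79BA.
Checksum = ~0x79BA & 0xFFFF = 0x8645.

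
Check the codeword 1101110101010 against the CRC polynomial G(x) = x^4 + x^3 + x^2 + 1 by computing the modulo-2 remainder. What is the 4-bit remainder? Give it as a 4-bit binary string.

Modulo-2 division of 1101110101010 by 11101:
  pos 0: 11011 XOR 11101 = 00110
  pos 2: 11010 XOR 11101 = 00111
  pos 4: 11110 XOR 11101 = 00011
  pos 7: 11101 XOR 11101 = 00000
Remainder = 0000 (zero — the frame passes the CRC check).

0000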